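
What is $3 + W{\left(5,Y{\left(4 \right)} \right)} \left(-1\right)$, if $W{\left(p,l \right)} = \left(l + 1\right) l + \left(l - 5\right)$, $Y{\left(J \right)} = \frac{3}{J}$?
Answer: $\frac{95}{16} \approx 5.9375$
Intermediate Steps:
$W{\left(p,l \right)} = -5 + l + l \left(1 + l\right)$ ($W{\left(p,l \right)} = \left(1 + l\right) l + \left(l - 5\right) = l \left(1 + l\right) + \left(-5 + l\right) = -5 + l + l \left(1 + l\right)$)
$3 + W{\left(5,Y{\left(4 \right)} \right)} \left(-1\right) = 3 + \left(-5 + \left(\frac{3}{4}\right)^{2} + 2 \cdot \frac{3}{4}\right) \left(-1\right) = 3 + \left(-5 + \frac{9}{16} + \frac{3}{2}\right) \left(-1\right) = 3 - - \frac{47}{16} = 3 + \frac{47}{16} = \frac{95}{16}$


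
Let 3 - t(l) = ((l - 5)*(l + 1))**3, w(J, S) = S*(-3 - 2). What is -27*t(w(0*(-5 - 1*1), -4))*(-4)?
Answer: -3375634176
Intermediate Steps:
w(J, S) = -5*S (w(J, S) = S*(-5) = -5*S)
t(l) = 3 - (1 + l)**3*(-5 + l)**3 (t(l) = 3 - ((l - 5)*(l + 1))**3 = 3 - ((-5 + l)*(1 + l))**3 = 3 - ((1 + l)*(-5 + l))**3 = 3 - (1 + l)**3*(-5 + l)**3)
-27*t(w(0*(-5 - 1*1), -4))*(-4) = -27*(3 - (1 - 5*(-4))**3*(-5 - 5*(-4))**3)*(-4) = -27*(3 - (1 + 20)**3*(-5 + 20)**3)*(-4) = -27*(3 - 1*21**3*15**3)*(-4) = -27*(3 - 1*9261*3375)*(-4) = -27*(3 - 31255875)*(-4) = -(-843908544)*(-4) = -27*125023488 = -3375634176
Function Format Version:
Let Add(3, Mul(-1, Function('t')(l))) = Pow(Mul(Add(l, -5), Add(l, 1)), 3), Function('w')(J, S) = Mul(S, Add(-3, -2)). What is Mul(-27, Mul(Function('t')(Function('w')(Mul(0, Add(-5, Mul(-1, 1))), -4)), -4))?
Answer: -3375634176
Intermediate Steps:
Function('w')(J, S) = Mul(-5, S) (Function('w')(J, S) = Mul(S, -5) = Mul(-5, S))
Function('t')(l) = Add(3, Mul(-1, Pow(Add(1, l), 3), Pow(Add(-5, l), 3))) (Function('t')(l) = Add(3, Mul(-1, Pow(Mul(Add(l, -5), Add(l, 1)), 3))) = Add(3, Mul(-1, Pow(Mul(Add(-5, l), Add(1, l)), 3))) = Add(3, Mul(-1, Pow(Mul(Add(1, l), Add(-5, l)), 3))) = Add(3, Mul(-1, Mul(Pow(Add(1, l), 3), Pow(Add(-5, l), 3)))) = Add(3, Mul(-1, Pow(Add(1, l), 3), Pow(Add(-5, l), 3))))
Mul(-27, Mul(Function('t')(Function('w')(Mul(0, Add(-5, Mul(-1, 1))), -4)), -4)) = Mul(-27, Mul(Add(3, Mul(-1, Pow(Add(1, Mul(-5, -4)), 3), Pow(Add(-5, Mul(-5, -4)), 3))), -4)) = Mul(-27, Mul(Add(3, Mul(-1, Pow(Add(1, 20), 3), Pow(Add(-5, 20), 3))), -4)) = Mul(-27, Mul(Add(3, Mul(-1, Pow(21, 3), Pow(15, 3))), -4)) = Mul(-27, Mul(Add(3, Mul(-1, 9261, 3375)), -4)) = Mul(-27, Mul(Add(3, -31255875), -4)) = Mul(-27, Mul(-31255872, -4)) = Mul(-27, 125023488) = -3375634176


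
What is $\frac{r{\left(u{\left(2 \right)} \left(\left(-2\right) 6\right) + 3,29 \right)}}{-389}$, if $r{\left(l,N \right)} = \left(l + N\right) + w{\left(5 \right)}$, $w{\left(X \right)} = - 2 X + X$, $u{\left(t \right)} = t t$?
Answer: $\frac{21}{389} \approx 0.053985$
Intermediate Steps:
$u{\left(t \right)} = t^{2}$
$w{\left(X \right)} = - X$
$r{\left(l,N \right)} = -5 + N + l$ ($r{\left(l,N \right)} = \left(l + N\right) - 5 = \left(N + l\right) - 5 = -5 + N + l$)
$\frac{r{\left(u{\left(2 \right)} \left(\left(-2\right) 6\right) + 3,29 \right)}}{-389} = \frac{-5 + 29 + \left(2^{2} \left(\left(-2\right) 6\right) + 3\right)}{-389} = \left(-5 + 29 + \left(4 \left(-12\right) + 3\right)\right) \left(- \frac{1}{389}\right) = \left(-5 + 29 + \left(-48 + 3\right)\right) \left(- \frac{1}{389}\right) = \left(-5 + 29 - 45\right) \left(- \frac{1}{389}\right) = \left(-21\right) \left(- \frac{1}{389}\right) = \frac{21}{389}$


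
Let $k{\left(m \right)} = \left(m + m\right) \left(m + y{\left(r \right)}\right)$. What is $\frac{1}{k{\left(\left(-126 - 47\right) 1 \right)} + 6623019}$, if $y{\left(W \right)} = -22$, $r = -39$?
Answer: $\frac{1}{6690489} \approx 1.4947 \cdot 10^{-7}$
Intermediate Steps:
$k{\left(m \right)} = 2 m \left(-22 + m\right)$ ($k{\left(m \right)} = \left(m + m\right) \left(m - 22\right) = 2 m \left(-22 + m\right)$)
$\frac{1}{k{\left(\left(-126 - 47\right) 1 \right)} + 6623019} = \frac{1}{2 \left(-126 - 47\right) 1 \left(-22 + \left(-126 - 47\right) 1\right) + 6623019} = \frac{1}{2 \left(\left(-173\right) 1\right) \left(-22 - 173\right) + 6623019} = \frac{1}{2 \left(-173\right) \left(-22 - 173\right) + 6623019} = \frac{1}{2 \left(-173\right) \left(-195\right) + 6623019} = \frac{1}{67470 + 6623019} = \frac{1}{6690489}$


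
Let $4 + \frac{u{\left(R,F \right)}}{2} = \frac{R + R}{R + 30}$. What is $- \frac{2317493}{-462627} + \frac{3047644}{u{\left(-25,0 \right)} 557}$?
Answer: $- \frac{343444694990}{1803782673} \approx -190.4$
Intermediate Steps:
$u{\left(R,F \right)} = -8 + \frac{4 R}{30 + R}$ ($u{\left(R,F \right)} = -8 + 2 \frac{R + R}{R + 30} = -8 + 2 \frac{2 R}{30 + R} = -8 + \frac{4 R}{30 + R}$)
$- \frac{2317493}{-462627} + \frac{3047644}{u{\left(-25,0 \right)} 557} = - \frac{2317493}{-462627} + \frac{3047644}{\frac{4 \left(-60 - -25\right)}{30 - 25} \cdot 557} = \left(-2317493\right) \left(- \frac{1}{462627}\right) + \frac{3047644}{\frac{4 \left(-60 + 25\right)}{5} \cdot 557} = \frac{2317493}{462627} + \frac{3047644}{4 \cdot \frac{1}{5} \left(-35\right) 557} = \frac{2317493}{462627} + \frac{3047644}{\left(-28\right) 557} = \frac{2317493}{462627} + \frac{3047644}{-15596} = \frac{2317493}{462627} + 3047644 \left(- \frac{1}{15596}\right) = \frac{2317493}{462627} - \frac{761911}{3899} = - \frac{343444694990}{1803782673}$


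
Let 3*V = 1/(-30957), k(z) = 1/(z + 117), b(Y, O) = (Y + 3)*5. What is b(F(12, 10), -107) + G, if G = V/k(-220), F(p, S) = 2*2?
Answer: 3250588/92871 ≈ 35.001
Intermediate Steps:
F(p, S) = 4
b(Y, O) = 15 + 5*Y (b(Y, O) = (3 + Y)*5 = 15 + 5*Y)
k(z) = 1/(117 + z)
V = -1/92871 (V = (1/3)/(-30957) = (1/3)*(-1/30957) = -1/92871 ≈ -1.0768e-5)
G = 103/92871 (G = -1/(92871*(1/(117 - 220))) = -1/(92871*(1/(-103))) = -1/(92871*(-1/103)) = -1/92871*(-103) = 103/92871 ≈ 0.0011091)
b(F(12, 10), -107) + G = (15 + 5*4) + 103/92871 = (15 + 20) + 103/92871 = 35 + 103/92871 = 3250588/92871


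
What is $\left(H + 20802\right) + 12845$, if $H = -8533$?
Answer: $25114$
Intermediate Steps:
$\left(H + 20802\right) + 12845 = \left(-8533 + 20802\right) + 12845 = 12269 + 12845 = 25114$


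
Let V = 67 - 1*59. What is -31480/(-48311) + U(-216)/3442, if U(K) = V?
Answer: 54370324/83143231 ≈ 0.65394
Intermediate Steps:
V = 8 (V = 67 - 59 = 8)
U(K) = 8
-31480/(-48311) + U(-216)/3442 = -31480/(-48311) + 8/3442 = -31480*(-1/48311) + 8*(1/3442) = 31480/48311 + 4/1721 = 54370324/83143231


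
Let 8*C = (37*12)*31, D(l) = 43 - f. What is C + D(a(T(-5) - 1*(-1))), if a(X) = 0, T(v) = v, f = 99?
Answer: 3329/2 ≈ 1664.5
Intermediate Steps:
D(l) = -56 (D(l) = 43 - 1*99 = 43 - 99 = -56)
C = 3441/2 (C = ((37*12)*31)/8 = (444*31)/8 = (⅛)*13764 = 3441/2 ≈ 1720.5)
C + D(a(T(-5) - 1*(-1))) = 3441/2 - 56 = 3329/2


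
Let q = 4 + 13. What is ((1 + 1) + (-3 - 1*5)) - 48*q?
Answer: -822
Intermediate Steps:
q = 17
((1 + 1) + (-3 - 1*5)) - 48*q = ((1 + 1) + (-3 - 1*5)) - 48*17 = (2 + (-3 - 5)) - 816 = (2 - 8) - 816 = -6 - 816 = -822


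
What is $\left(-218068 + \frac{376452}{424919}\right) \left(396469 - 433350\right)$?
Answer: $\frac{3417425179135240}{424919} \approx 8.0425 \cdot 10^{9}$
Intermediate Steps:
$\left(-218068 + \frac{376452}{424919}\right) \left(396469 - 433350\right) = \left(-218068 + 376452 \cdot \frac{1}{424919}\right) \left(-36881\right) = \left(-218068 + \frac{376452}{424919}\right) \left(-36881\right) = \left(- \frac{92660860040}{424919}\right) \left(-36881\right) = \frac{3417425179135240}{424919}$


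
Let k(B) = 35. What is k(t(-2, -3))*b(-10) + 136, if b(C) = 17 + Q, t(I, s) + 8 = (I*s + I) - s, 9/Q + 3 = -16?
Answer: 13574/19 ≈ 714.42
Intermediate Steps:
Q = -9/19 (Q = 9/(-3 - 16) = 9/(-19) = 9*(-1/19) = -9/19 ≈ -0.47368)
t(I, s) = -8 + I - s + I*s (t(I, s) = -8 + ((I*s + I) - s) = -8 + ((I + I*s) - s) = -8 + (I - s + I*s) = -8 + I - s + I*s)
b(C) = 314/19 (b(C) = 17 - 9/19 = 314/19)
k(t(-2, -3))*b(-10) + 136 = 35*(314/19) + 136 = 10990/19 + 136 = 13574/19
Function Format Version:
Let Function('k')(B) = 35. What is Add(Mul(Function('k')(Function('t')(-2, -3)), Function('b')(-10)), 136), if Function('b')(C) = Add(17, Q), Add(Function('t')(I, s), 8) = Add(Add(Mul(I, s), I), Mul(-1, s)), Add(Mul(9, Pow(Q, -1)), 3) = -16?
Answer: Rational(13574, 19) ≈ 714.42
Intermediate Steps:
Q = Rational(-9, 19) (Q = Mul(9, Pow(Add(-3, -16), -1)) = Mul(9, Pow(-19, -1)) = Mul(9, Rational(-1, 19)) = Rational(-9, 19) ≈ -0.47368)
Function('t')(I, s) = Add(-8, I, Mul(-1, s), Mul(I, s)) (Function('t')(I, s) = Add(-8, Add(Add(Mul(I, s), I), Mul(-1, s))) = Add(-8, Add(Add(I, Mul(I, s)), Mul(-1, s))) = Add(-8, Add(I, Mul(-1, s), Mul(I, s))) = Add(-8, I, Mul(-1, s), Mul(I, s)))
Function('b')(C) = Rational(314, 19) (Function('b')(C) = Add(17, Rational(-9, 19)) = Rational(314, 19))
Add(Mul(Function('k')(Function('t')(-2, -3)), Function('b')(-10)), 136) = Add(Mul(35, Rational(314, 19)), 136) = Add(Rational(10990, 19), 136) = Rational(13574, 19)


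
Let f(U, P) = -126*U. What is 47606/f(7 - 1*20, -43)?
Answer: 1831/63 ≈ 29.063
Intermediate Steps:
47606/f(7 - 1*20, -43) = 47606/((-126*(7 - 1*20))) = 47606/((-126*(7 - 20))) = 47606/((-126*(-13))) = 47606/1638 = 47606*(1/1638) = 1831/63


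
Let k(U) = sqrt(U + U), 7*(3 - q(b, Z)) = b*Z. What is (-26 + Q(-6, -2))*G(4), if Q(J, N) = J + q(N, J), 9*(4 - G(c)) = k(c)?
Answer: -860/7 + 430*sqrt(2)/63 ≈ -113.20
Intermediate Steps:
q(b, Z) = 3 - Z*b/7 (q(b, Z) = 3 - b*Z/7 = 3 - Z*b/7)
k(U) = sqrt(2)*sqrt(U) (k(U) = sqrt(2*U) = sqrt(2)*sqrt(U))
G(c) = 4 - sqrt(2)*sqrt(c)/9
Q(J, N) = 3 + J - J*N/7 (Q(J, N) = J + (3 - J*N/7) = 3 + J - J*N/7)
(-26 + Q(-6, -2))*G(4) = (-26 + (3 - 6 - 1/7*(-6)*(-2)))*(4 - sqrt(2)*sqrt(4)/9) = (-26 + (3 - 6 - 12/7))*(4 - 1/9*sqrt(2)*2) = (-26 - 33/7)*(4 - 2*sqrt(2)/9) = -215*(4 - 2*sqrt(2)/9)/7 = -860/7 + 430*sqrt(2)/63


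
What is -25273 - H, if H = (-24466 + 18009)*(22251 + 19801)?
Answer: 271504491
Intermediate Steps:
H = -271529764 (H = -6457*42052 = -271529764)
-25273 - H = -25273 - 1*(-271529764) = -25273 + 271529764 = 271504491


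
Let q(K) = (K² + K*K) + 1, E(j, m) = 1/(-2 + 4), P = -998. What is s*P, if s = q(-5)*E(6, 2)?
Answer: -25449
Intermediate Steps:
E(j, m) = ½ (E(j, m) = 1/2 = ½)
q(K) = 1 + 2*K² (q(K) = (K² + K²) + 1 = 2*K² + 1 = 1 + 2*K²)
s = 51/2 (s = (1 + 2*(-5)²)*(½) = (1 + 2*25)*(½) = (1 + 50)*(½) = 51*(½) = 51/2 ≈ 25.500)
s*P = (51/2)*(-998) = -25449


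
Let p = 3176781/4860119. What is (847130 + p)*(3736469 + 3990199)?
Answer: 31811895856913773668/4860119 ≈ 6.5455e+12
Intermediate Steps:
p = 3176781/4860119 (p = 3176781*(1/4860119) = 3176781/4860119 ≈ 0.65364)
(847130 + p)*(3736469 + 3990199) = (847130 + 3176781/4860119)*(3736469 + 3990199) = (4117155785251/4860119)*7726668 = 31811895856913773668/4860119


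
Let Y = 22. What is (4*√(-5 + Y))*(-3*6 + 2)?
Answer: -64*√17 ≈ -263.88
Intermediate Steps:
(4*√(-5 + Y))*(-3*6 + 2) = (4*√(-5 + 22))*(-3*6 + 2) = (4*√17)*(-18 + 2) = (4*√17)*(-16) = -64*√17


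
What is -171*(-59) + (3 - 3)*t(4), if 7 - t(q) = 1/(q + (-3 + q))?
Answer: 10089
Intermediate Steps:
t(q) = 7 - 1/(-3 + 2*q) (t(q) = 7 - 1/(q + (-3 + q)) = 7 - 1/(-3 + 2*q))
-171*(-59) + (3 - 3)*t(4) = -171*(-59) + (3 - 3)*(2*(-11 + 7*4)/(-3 + 2*4)) = 10089 + 0*(2*(-11 + 28)/(-3 + 8)) = 10089 + 0*(2*17/5) = 10089 + 0*(2*(⅕)*17) = 10089 + 0*(34/5) = 10089 + 0 = 10089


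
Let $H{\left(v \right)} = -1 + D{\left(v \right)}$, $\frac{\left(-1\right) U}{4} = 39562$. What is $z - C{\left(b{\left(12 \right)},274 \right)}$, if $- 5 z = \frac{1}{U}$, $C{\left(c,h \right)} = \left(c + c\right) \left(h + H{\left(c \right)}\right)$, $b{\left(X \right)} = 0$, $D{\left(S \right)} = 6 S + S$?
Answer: $\frac{1}{791240} \approx 1.2638 \cdot 10^{-6}$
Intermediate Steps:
$D{\left(S \right)} = 7 S$
$U = -158248$ ($U = \left(-4\right) 39562 = -158248$)
$H{\left(v \right)} = -1 + 7 v$
$C{\left(c,h \right)} = 2 c \left(-1 + h + 7 c\right)$ ($C{\left(c,h \right)} = \left(c + c\right) \left(h + \left(-1 + 7 c\right)\right) = 2 c \left(-1 + h + 7 c\right)$)
$z = \frac{1}{791240}$ ($z = - \frac{1}{5 \left(-158248\right)} = \left(- \frac{1}{5}\right) \left(- \frac{1}{158248}\right) = \frac{1}{791240} \approx 1.2638 \cdot 10^{-6}$)
$z - C{\left(b{\left(12 \right)},274 \right)} = \frac{1}{791240} - 2 \cdot 0 \left(-1 + 274 + 7 \cdot 0\right) = \frac{1}{791240} - 2 \cdot 0 \left(-1 + 274 + 0\right) = \frac{1}{791240} - 2 \cdot 0 \cdot 273 = \frac{1}{791240} - 0 = \frac{1}{791240} + 0 = \frac{1}{791240}$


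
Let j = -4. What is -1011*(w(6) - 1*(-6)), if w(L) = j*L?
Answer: 18198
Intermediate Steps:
w(L) = -4*L
-1011*(w(6) - 1*(-6)) = -1011*(-4*6 - 1*(-6)) = -1011*(-24 + 6) = -1011*(-18) = 18198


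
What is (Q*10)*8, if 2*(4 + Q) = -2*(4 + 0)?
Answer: -640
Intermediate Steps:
Q = -8 (Q = -4 + (-2*(4 + 0))/2 = -4 + (-2*4)/2 = -4 + (1/2)*(-8) = -4 - 4 = -8)
(Q*10)*8 = -8*10*8 = -80*8 = -640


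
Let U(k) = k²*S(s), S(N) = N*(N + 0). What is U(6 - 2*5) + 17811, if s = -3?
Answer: 17955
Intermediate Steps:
S(N) = N² (S(N) = N*N = N²)
U(k) = 9*k² (U(k) = k²*(-3)² = k²*9 = 9*k²)
U(6 - 2*5) + 17811 = 9*(6 - 2*5)² + 17811 = 9*(6 - 10)² + 17811 = 9*(-4)² + 17811 = 9*16 + 17811 = 144 + 17811 = 17955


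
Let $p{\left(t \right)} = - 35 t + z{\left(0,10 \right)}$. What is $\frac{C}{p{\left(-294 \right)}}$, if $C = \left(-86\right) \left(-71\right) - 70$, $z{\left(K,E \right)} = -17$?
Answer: $\frac{6036}{10273} \approx 0.58756$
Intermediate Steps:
$p{\left(t \right)} = -17 - 35 t$ ($p{\left(t \right)} = - 35 t - 17 = -17 - 35 t$)
$C = 6036$ ($C = 6106 - 70 = 6036$)
$\frac{C}{p{\left(-294 \right)}} = \frac{6036}{-17 - -10290} = \frac{6036}{-17 + 10290} = \frac{6036}{10273}$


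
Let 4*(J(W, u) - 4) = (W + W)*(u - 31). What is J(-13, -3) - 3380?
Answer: -3155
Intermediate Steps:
J(W, u) = 4 + W*(-31 + u)/2 (J(W, u) = 4 + ((W + W)*(u - 31))/4 = 4 + ((2*W)*(-31 + u))/4 = 4 + (2*W*(-31 + u))/4 = 4 + W*(-31 + u)/2)
J(-13, -3) - 3380 = (4 - 31/2*(-13) + (½)*(-13)*(-3)) - 3380 = (4 + 403/2 + 39/2) - 3380 = 225 - 3380 = -3155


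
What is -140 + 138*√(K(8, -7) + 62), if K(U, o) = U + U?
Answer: -140 + 138*√78 ≈ 1078.8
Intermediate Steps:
K(U, o) = 2*U
-140 + 138*√(K(8, -7) + 62) = -140 + 138*√(2*8 + 62) = -140 + 138*√(16 + 62) = -140 + 138*√78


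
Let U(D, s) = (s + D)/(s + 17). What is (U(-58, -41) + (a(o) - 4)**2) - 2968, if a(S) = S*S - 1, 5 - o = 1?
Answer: -22743/8 ≈ -2842.9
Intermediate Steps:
o = 4 (o = 5 - 1*1 = 5 - 1 = 4)
a(S) = -1 + S**2 (a(S) = S**2 - 1 = -1 + S**2)
U(D, s) = (D + s)/(17 + s)
(U(-58, -41) + (a(o) - 4)**2) - 2968 = ((-58 - 41)/(17 - 41) + ((-1 + 4**2) - 4)**2) - 2968 = (-99/(-24) + ((-1 + 16) - 4)**2) - 2968 = (-1/24*(-99) + (15 - 4)**2) - 2968 = (33/8 + 11**2) - 2968 = (33/8 + 121) - 2968 = 1001/8 - 2968 = -22743/8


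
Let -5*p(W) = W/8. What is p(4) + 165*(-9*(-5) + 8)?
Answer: 87449/10 ≈ 8744.9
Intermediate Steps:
p(W) = -W/40 (p(W) = -W/(5*8) = -W/40)
p(4) + 165*(-9*(-5) + 8) = -1/40*4 + 165*(-9*(-5) + 8) = -⅒ + 165*(45 + 8) = -⅒ + 165*53 = -⅒ + 8745 = 87449/10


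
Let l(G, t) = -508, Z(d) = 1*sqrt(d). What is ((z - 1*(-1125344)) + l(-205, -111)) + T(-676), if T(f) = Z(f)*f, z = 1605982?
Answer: 2730818 - 17576*I ≈ 2.7308e+6 - 17576.0*I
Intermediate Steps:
Z(d) = sqrt(d)
T(f) = f**(3/2) (T(f) = sqrt(f)*f = f**(3/2))
((z - 1*(-1125344)) + l(-205, -111)) + T(-676) = ((1605982 - 1*(-1125344)) - 508) + (-676)**(3/2) = ((1605982 + 1125344) - 508) - 17576*I = (2731326 - 508) - 17576*I = 2730818 - 17576*I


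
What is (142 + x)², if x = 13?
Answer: 24025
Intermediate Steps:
(142 + x)² = (142 + 13)² = 155² = 24025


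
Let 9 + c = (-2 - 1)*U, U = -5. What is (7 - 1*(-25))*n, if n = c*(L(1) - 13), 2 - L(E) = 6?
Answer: -3264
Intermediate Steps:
c = 6 (c = -9 + (-2 - 1)*(-5) = -9 - 3*(-5) = -9 + 15 = 6)
L(E) = -4 (L(E) = 2 - 1*6 = 2 - 6 = -4)
n = -102 (n = 6*(-4 - 13) = 6*(-17) = -102)
(7 - 1*(-25))*n = (7 - 1*(-25))*(-102) = (7 + 25)*(-102) = 32*(-102) = -3264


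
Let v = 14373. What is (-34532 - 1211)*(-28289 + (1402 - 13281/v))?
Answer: 4604414832692/4791 ≈ 9.6105e+8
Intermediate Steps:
(-34532 - 1211)*(-28289 + (1402 - 13281/v)) = (-34532 - 1211)*(-28289 + (1402 - 13281/14373)) = -35743*(-28289 + (1402 - 13281/14373)) = -35743*(-28289 + (1402 - 1*4427/4791)) = -35743*(-28289 + (1402 - 4427/4791)) = -35743*(-28289 + 6712555/4791) = -35743*(-128820044/4791) = 4604414832692/4791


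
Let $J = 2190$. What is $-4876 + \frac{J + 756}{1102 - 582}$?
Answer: $- \frac{1266287}{260} \approx -4870.3$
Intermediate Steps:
$-4876 + \frac{J + 756}{1102 - 582} = -4876 + \frac{2190 + 756}{1102 - 582} = -4876 + \frac{2946}{520} = -4876 + 2946 \cdot \frac{1}{520} = -4876 + \frac{1473}{260} = - \frac{1266287}{260}$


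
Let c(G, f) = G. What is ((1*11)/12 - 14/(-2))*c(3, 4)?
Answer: 95/4 ≈ 23.750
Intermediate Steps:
((1*11)/12 - 14/(-2))*c(3, 4) = ((1*11)/12 - 14/(-2))*3 = (11*(1/12) - 14*(-1/2))*3 = (11/12 + 7)*3 = (95/12)*3 = 95/4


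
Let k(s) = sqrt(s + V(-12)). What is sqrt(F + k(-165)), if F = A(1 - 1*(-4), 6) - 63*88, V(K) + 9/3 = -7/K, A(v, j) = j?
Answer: sqrt(-199368 + 42*I*sqrt(123))/6 ≈ 0.086935 + 74.418*I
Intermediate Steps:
V(K) = -3 - 7/K
k(s) = sqrt(-29/12 + s) (k(s) = sqrt(s + (-3 - 7/(-12))) = sqrt(s + (-3 - 7*(-1/12))) = sqrt(s + (-3 + 7/12)) = sqrt(s - 29/12) = sqrt(-29/12 + s))
F = -5538 (F = 6 - 63*88 = 6 - 5544 = -5538)
sqrt(F + k(-165)) = sqrt(-5538 + sqrt(-87 + 36*(-165))/6) = sqrt(-5538 + sqrt(-87 - 5940)/6) = sqrt(-5538 + sqrt(-6027)/6) = sqrt(-5538 + (7*I*sqrt(123))/6) = sqrt(-5538 + 7*I*sqrt(123)/6)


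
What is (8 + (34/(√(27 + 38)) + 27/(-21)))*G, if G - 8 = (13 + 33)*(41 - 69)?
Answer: -60160/7 - 8704*√65/13 ≈ -13992.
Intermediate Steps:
G = -1280 (G = 8 + (13 + 33)*(41 - 69) = 8 + 46*(-28) = 8 - 1288 = -1280)
(8 + (34/(√(27 + 38)) + 27/(-21)))*G = (8 + (34/(√(27 + 38)) + 27/(-21)))*(-1280) = (8 + (34/(√65) + 27*(-1/21)))*(-1280) = (8 + (34*(√65/65) - 9/7))*(-1280) = (8 + (34*√65/65 - 9/7))*(-1280) = (8 + (-9/7 + 34*√65/65))*(-1280) = (47/7 + 34*√65/65)*(-1280) = -60160/7 - 8704*√65/13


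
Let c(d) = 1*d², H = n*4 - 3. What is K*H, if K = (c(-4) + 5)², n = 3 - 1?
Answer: 2205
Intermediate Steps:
n = 2
H = 5 (H = 2*4 - 3 = 8 - 3 = 5)
c(d) = d²
K = 441 (K = ((-4)² + 5)² = (16 + 5)² = 21² = 441)
K*H = 441*5 = 2205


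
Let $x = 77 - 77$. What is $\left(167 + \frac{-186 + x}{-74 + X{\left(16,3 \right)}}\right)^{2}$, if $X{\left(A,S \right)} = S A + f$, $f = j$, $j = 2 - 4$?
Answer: $\frac{5909761}{196} \approx 30152.0$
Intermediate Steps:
$j = -2$
$f = -2$
$X{\left(A,S \right)} = -2 + A S$ ($X{\left(A,S \right)} = S A - 2 = A S - 2 = -2 + A S$)
$x = 0$
$\left(167 + \frac{-186 + x}{-74 + X{\left(16,3 \right)}}\right)^{2} = \left(167 + \frac{-186 + 0}{-74 + \left(-2 + 16 \cdot 3\right)}\right)^{2} = \left(167 - \frac{186}{-74 + \left(-2 + 48\right)}\right)^{2} = \left(167 - \frac{186}{-74 + 46}\right)^{2} = \left(167 - \frac{186}{-28}\right)^{2} = \left(167 - - \frac{93}{14}\right)^{2} = \left(167 + \frac{93}{14}\right)^{2} = \left(\frac{2431}{14}\right)^{2} = \frac{5909761}{196}$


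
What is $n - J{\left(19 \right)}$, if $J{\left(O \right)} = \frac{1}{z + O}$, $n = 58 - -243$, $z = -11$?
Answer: $\frac{2407}{8} \approx 300.88$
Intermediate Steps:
$n = 301$ ($n = 58 + 243 = 301$)
$J{\left(O \right)} = \frac{1}{-11 + O}$
$n - J{\left(19 \right)} = 301 - \frac{1}{-11 + 19} = 301 - \frac{1}{8} = \frac{2407}{8}$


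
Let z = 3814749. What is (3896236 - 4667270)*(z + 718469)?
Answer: -3495265207412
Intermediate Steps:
(3896236 - 4667270)*(z + 718469) = (3896236 - 4667270)*(3814749 + 718469) = -771034*4533218 = -3495265207412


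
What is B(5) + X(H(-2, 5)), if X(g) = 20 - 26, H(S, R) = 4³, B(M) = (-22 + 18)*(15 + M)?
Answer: -86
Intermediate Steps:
B(M) = -60 - 4*M (B(M) = -4*(15 + M) = -60 - 4*M)
H(S, R) = 64
X(g) = -6
B(5) + X(H(-2, 5)) = (-60 - 4*5) - 6 = (-60 - 20) - 6 = -80 - 6 = -86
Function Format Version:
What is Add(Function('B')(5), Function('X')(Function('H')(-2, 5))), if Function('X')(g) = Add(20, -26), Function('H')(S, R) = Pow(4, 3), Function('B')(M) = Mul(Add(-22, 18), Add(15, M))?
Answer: -86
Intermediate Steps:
Function('B')(M) = Add(-60, Mul(-4, M)) (Function('B')(M) = Mul(-4, Add(15, M)) = Add(-60, Mul(-4, M)))
Function('H')(S, R) = 64
Function('X')(g) = -6
Add(Function('B')(5), Function('X')(Function('H')(-2, 5))) = Add(Add(-60, Mul(-4, 5)), -6) = Add(Add(-60, -20), -6) = Add(-80, -6) = -86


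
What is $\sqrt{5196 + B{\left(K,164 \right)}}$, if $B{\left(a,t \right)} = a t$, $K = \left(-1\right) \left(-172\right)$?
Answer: $2 \sqrt{8351} \approx 182.77$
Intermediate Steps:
$K = 172$
$\sqrt{5196 + B{\left(K,164 \right)}} = \sqrt{5196 + 172 \cdot 164} = \sqrt{5196 + 28208} = \sqrt{33404} = 2 \sqrt{8351}$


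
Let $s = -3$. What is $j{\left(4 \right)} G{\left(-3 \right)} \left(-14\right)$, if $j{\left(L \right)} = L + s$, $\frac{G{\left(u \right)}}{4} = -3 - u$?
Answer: $0$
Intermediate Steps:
$G{\left(u \right)} = -12 - 4 u$ ($G{\left(u \right)} = 4 \left(-3 - u\right) = -12 - 4 u$)
$j{\left(L \right)} = -3 + L$ ($j{\left(L \right)} = L - 3 = -3 + L$)
$j{\left(4 \right)} G{\left(-3 \right)} \left(-14\right) = \left(-3 + 4\right) \left(-12 - -12\right) \left(-14\right) = 1 \left(-12 + 12\right) \left(-14\right) = 1 \cdot 0 \left(-14\right) = 0 \left(-14\right) = 0$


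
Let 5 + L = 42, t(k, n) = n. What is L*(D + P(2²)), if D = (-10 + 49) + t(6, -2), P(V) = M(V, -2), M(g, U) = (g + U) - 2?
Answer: 1369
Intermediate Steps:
M(g, U) = -2 + U + g (M(g, U) = (U + g) - 2 = -2 + U + g)
P(V) = -4 + V (P(V) = -2 - 2 + V = -4 + V)
L = 37 (L = -5 + 42 = 37)
D = 37 (D = (-10 + 49) - 2 = 39 - 2 = 37)
L*(D + P(2²)) = 37*(37 + (-4 + 2²)) = 37*(37 + (-4 + 4)) = 37*(37 + 0) = 37*37 = 1369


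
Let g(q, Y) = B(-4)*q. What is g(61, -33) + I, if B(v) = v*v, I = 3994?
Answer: 4970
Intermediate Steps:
B(v) = v**2
g(q, Y) = 16*q (g(q, Y) = (-4)**2*q = 16*q)
g(61, -33) + I = 16*61 + 3994 = 976 + 3994 = 4970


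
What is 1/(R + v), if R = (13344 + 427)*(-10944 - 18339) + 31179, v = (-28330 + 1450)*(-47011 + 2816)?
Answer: 1/784736586 ≈ 1.2743e-9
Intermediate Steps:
v = 1187961600 (v = -26880*(-44195) = 1187961600)
R = -403225014 (R = 13771*(-29283) + 31179 = -403256193 + 31179 = -403225014)
1/(R + v) = 1/(-403225014 + 1187961600) = 1/784736586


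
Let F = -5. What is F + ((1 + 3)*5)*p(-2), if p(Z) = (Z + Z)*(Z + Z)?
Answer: 315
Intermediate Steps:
p(Z) = 4*Z**2 (p(Z) = (2*Z)*(2*Z) = 4*Z**2)
F + ((1 + 3)*5)*p(-2) = -5 + ((1 + 3)*5)*(4*(-2)**2) = -5 + (4*5)*(4*4) = -5 + 20*16 = -5 + 320 = 315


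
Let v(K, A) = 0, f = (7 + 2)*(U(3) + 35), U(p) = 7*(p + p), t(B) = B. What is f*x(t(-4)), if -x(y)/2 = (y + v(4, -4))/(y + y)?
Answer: -693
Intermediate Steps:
U(p) = 14*p (U(p) = 7*(2*p) = 14*p)
f = 693 (f = (7 + 2)*(14*3 + 35) = 9*(42 + 35) = 9*77 = 693)
x(y) = -1 (x(y) = -2*(y + 0)/(y + y) = -2*y/(2*y) = -2*y*1/(2*y) = -2*1/2 = -1)
f*x(t(-4)) = 693*(-1) = -693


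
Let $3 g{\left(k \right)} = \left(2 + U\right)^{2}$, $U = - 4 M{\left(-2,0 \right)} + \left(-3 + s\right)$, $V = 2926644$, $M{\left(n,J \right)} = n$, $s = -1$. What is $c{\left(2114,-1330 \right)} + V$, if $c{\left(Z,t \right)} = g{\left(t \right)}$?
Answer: $2926656$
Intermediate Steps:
$U = 4$ ($U = \left(-4\right) \left(-2\right) - 4 = 8 - 4 = 4$)
$g{\left(k \right)} = 12$ ($g{\left(k \right)} = \frac{\left(2 + 4\right)^{2}}{3} = \frac{6^{2}}{3} = \frac{1}{3} \cdot 36 = 12$)
$c{\left(Z,t \right)} = 12$
$c{\left(2114,-1330 \right)} + V = 12 + 2926644 = 2926656$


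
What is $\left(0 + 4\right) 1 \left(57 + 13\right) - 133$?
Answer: $147$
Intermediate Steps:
$\left(0 + 4\right) 1 \left(57 + 13\right) - 133 = 4 \cdot 1 \cdot 70 - 133 = 4 \cdot 70 - 133 = 280 - 133 = 147$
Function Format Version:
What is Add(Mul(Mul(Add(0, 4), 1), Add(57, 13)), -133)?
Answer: 147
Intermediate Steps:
Add(Mul(Mul(Add(0, 4), 1), Add(57, 13)), -133) = Add(Mul(Mul(4, 1), 70), -133) = Add(Mul(4, 70), -133) = Add(280, -133) = 147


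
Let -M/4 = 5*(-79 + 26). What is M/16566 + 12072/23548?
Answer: 28118204/48762021 ≈ 0.57664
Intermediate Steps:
M = 1060 (M = -20*(-79 + 26) = -20*(-53) = -4*(-265) = 1060)
M/16566 + 12072/23548 = 1060/16566 + 12072/23548 = 1060*(1/16566) + 12072*(1/23548) = 530/8283 + 3018/5887 = 28118204/48762021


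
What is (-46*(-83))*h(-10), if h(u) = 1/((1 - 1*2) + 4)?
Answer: 3818/3 ≈ 1272.7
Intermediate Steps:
h(u) = 1/3 (h(u) = 1/((1 - 2) + 4) = 1/(-1 + 4) = 1/3)
(-46*(-83))*h(-10) = -46*(-83)*(1/3) = 3818*(1/3) = 3818/3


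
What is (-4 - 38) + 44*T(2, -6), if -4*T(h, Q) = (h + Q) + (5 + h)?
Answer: -75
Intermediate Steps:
T(h, Q) = -5/4 - h/2 - Q/4 (T(h, Q) = -((h + Q) + (5 + h))/4 = -((Q + h) + (5 + h))/4 = -(5 + Q + 2*h)/4 = -5/4 - h/2 - Q/4)
(-4 - 38) + 44*T(2, -6) = (-4 - 38) + 44*(-5/4 - ½*2 - ¼*(-6)) = -42 + 44*(-5/4 - 1 + 3/2) = -42 + 44*(-¾) = -42 - 33 = -75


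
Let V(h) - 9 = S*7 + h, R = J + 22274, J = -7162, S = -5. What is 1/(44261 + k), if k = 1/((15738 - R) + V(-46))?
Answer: 554/24520595 ≈ 2.2593e-5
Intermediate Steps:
R = 15112 (R = -7162 + 22274 = 15112)
V(h) = -26 + h (V(h) = 9 + (-5*7 + h) = 9 + (-35 + h) = -26 + h)
k = 1/554 (k = 1/((15738 - 1*15112) + (-26 - 46)) = 1/((15738 - 15112) - 72) = 1/(626 - 72) = 1/554 ≈ 0.0018051)
1/(44261 + k) = 1/(44261 + 1/554) = 1/(24520595/554) = 554/24520595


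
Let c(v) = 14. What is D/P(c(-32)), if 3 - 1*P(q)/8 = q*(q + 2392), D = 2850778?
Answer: -1425389/134724 ≈ -10.580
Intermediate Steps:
P(q) = 24 - 8*q*(2392 + q) (P(q) = 24 - 8*q*(q + 2392) = 24 - 8*q*(2392 + q))
D/P(c(-32)) = 2850778/(24 - 19136*14 - 8*14²) = 2850778/(24 - 267904 - 8*196) = 2850778/(24 - 267904 - 1568) = 2850778/(-269448) = 2850778*(-1/269448) = -1425389/134724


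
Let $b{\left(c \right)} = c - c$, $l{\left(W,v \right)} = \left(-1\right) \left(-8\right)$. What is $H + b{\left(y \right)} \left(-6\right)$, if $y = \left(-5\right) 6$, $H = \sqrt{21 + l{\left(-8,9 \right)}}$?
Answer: $\sqrt{29} \approx 5.3852$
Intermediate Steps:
$l{\left(W,v \right)} = 8$
$H = \sqrt{29}$ ($H = \sqrt{21 + 8} = \sqrt{29} \approx 5.3852$)
$y = -30$
$b{\left(c \right)} = 0$
$H + b{\left(y \right)} \left(-6\right) = \sqrt{29} + 0 \left(-6\right) = \sqrt{29} + 0 = \sqrt{29}$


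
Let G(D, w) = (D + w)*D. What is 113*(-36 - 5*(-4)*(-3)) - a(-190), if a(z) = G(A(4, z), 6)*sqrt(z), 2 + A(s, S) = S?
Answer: -10848 - 35712*I*sqrt(190) ≈ -10848.0 - 4.9226e+5*I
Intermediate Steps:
A(s, S) = -2 + S
G(D, w) = D*(D + w)
a(z) = sqrt(z)*(-2 + z)*(4 + z) (a(z) = ((-2 + z)*((-2 + z) + 6))*sqrt(z) = ((-2 + z)*(4 + z))*sqrt(z) = sqrt(z)*(-2 + z)*(4 + z))
113*(-36 - 5*(-4)*(-3)) - a(-190) = 113*(-36 - 5*(-4)*(-3)) - sqrt(-190)*(-2 - 190)*(4 - 190) = 113*(-36 + 20*(-3)) - I*sqrt(190)*(-192)*(-186) = 113*(-36 - 60) - 35712*I*sqrt(190) = 113*(-96) - 35712*I*sqrt(190) = -10848 - 35712*I*sqrt(190)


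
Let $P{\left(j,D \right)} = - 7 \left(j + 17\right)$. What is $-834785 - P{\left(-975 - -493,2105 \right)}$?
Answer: $-838040$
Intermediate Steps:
$P{\left(j,D \right)} = -119 - 7 j$ ($P{\left(j,D \right)} = - 7 \left(17 + j\right) = -119 - 7 j$)
$-834785 - P{\left(-975 - -493,2105 \right)} = -834785 - \left(-119 - 7 \left(-975 - -493\right)\right) = -834785 - \left(-119 - 7 \left(-975 + 493\right)\right) = -834785 - \left(-119 - -3374\right) = -834785 - \left(-119 + 3374\right) = -834785 - 3255 = -838040$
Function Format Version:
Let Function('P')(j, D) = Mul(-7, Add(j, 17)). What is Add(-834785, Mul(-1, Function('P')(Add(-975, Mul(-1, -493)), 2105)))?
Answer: -838040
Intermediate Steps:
Function('P')(j, D) = Add(-119, Mul(-7, j)) (Function('P')(j, D) = Mul(-7, Add(17, j)) = Add(-119, Mul(-7, j)))
Add(-834785, Mul(-1, Function('P')(Add(-975, Mul(-1, -493)), 2105))) = Add(-834785, Mul(-1, Add(-119, Mul(-7, Add(-975, Mul(-1, -493)))))) = Add(-834785, Mul(-1, Add(-119, Mul(-7, Add(-975, 493))))) = Add(-834785, Mul(-1, Add(-119, Mul(-7, -482)))) = Add(-834785, Mul(-1, Add(-119, 3374))) = Add(-834785, Mul(-1, 3255)) = Add(-834785, -3255) = -838040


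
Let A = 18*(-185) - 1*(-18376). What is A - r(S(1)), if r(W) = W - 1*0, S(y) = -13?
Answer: 15059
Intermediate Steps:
A = 15046 (A = -3330 + 18376 = 15046)
r(W) = W (r(W) = W + 0 = W)
A - r(S(1)) = 15046 - 1*(-13) = 15046 + 13 = 15059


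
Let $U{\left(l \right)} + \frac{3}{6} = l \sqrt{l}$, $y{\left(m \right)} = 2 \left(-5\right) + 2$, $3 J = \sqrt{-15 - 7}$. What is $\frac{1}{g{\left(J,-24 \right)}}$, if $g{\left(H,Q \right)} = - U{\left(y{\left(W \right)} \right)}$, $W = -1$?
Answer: $\frac{2}{2049} - \frac{64 i \sqrt{2}}{2049} \approx 0.00097609 - 0.044173 i$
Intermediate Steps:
$J = \frac{i \sqrt{22}}{3}$ ($J = \frac{\sqrt{-15 - 7}}{3} = \frac{\sqrt{-22}}{3} = \frac{i \sqrt{22}}{3} \approx 1.5635 i$)
$y{\left(m \right)} = -8$ ($y{\left(m \right)} = -10 + 2 = -8$)
$U{\left(l \right)} = - \frac{1}{2} + l^{\frac{3}{2}}$ ($U{\left(l \right)} = - \frac{1}{2} + l \sqrt{l} = - \frac{1}{2} + l^{\frac{3}{2}}$)
$g{\left(H,Q \right)} = \frac{1}{2} + 16 i \sqrt{2}$ ($g{\left(H,Q \right)} = - (- \frac{1}{2} + \left(-8\right)^{\frac{3}{2}}) = - (- \frac{1}{2} - 16 i \sqrt{2}) = \frac{1}{2} + 16 i \sqrt{2}$)
$\frac{1}{g{\left(J,-24 \right)}} = \frac{1}{\frac{1}{2} + 16 i \sqrt{2}}$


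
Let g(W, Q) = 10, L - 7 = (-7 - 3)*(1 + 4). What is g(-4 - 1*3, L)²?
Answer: 100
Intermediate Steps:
L = -43 (L = 7 + (-7 - 3)*(1 + 4) = 7 - 10*5 = 7 - 50 = -43)
g(-4 - 1*3, L)² = 10² = 100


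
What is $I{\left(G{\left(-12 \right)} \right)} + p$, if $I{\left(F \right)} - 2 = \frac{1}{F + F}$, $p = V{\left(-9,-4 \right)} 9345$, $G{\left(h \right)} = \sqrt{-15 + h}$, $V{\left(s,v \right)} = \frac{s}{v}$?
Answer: $\frac{84113}{4} - \frac{i \sqrt{3}}{18} \approx 21028.0 - 0.096225 i$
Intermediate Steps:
$p = \frac{84105}{4}$ ($p = - \frac{9}{-4} \cdot 9345 = \left(-9\right) \left(- \frac{1}{4}\right) 9345 = \frac{9}{4} \cdot 9345 = \frac{84105}{4} \approx 21026.0$)
$I{\left(F \right)} = 2 + \frac{1}{2 F}$ ($I{\left(F \right)} = 2 + \frac{1}{F + F} = 2 + \frac{1}{2 F}$)
$I{\left(G{\left(-12 \right)} \right)} + p = \left(2 + \frac{1}{2 \sqrt{-15 - 12}}\right) + \frac{84105}{4} = \left(2 + \frac{1}{2 \sqrt{-27}}\right) + \frac{84105}{4} = \left(2 + \frac{1}{2 \cdot 3 i \sqrt{3}}\right) + \frac{84105}{4} = \left(2 + \frac{\left(- \frac{1}{9}\right) i \sqrt{3}}{2}\right) + \frac{84105}{4} = \left(2 - \frac{i \sqrt{3}}{18}\right) + \frac{84105}{4} = \frac{84113}{4} - \frac{i \sqrt{3}}{18}$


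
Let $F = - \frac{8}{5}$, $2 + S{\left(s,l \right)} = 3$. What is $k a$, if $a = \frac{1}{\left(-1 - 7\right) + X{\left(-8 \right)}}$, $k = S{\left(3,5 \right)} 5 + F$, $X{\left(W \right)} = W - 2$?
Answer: $- \frac{17}{90} \approx -0.18889$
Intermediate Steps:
$S{\left(s,l \right)} = 1$ ($S{\left(s,l \right)} = -2 + 3 = 1$)
$X{\left(W \right)} = -2 + W$
$F = - \frac{8}{5}$ ($F = \left(-8\right) \frac{1}{5} = - \frac{8}{5} \approx -1.6$)
$k = \frac{17}{5}$ ($k = 1 \cdot 5 - \frac{8}{5} = 5 - \frac{8}{5} = \frac{17}{5} \approx 3.4$)
$a = - \frac{1}{18}$ ($a = \frac{1}{\left(-1 - 7\right) - 10} = \frac{1}{-8 - 10} = \frac{1}{-18} = - \frac{1}{18} \approx -0.055556$)
$k a = \frac{17}{5} \left(- \frac{1}{18}\right) = - \frac{17}{90}$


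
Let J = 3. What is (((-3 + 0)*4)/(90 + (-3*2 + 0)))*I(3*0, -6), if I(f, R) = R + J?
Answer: 3/7 ≈ 0.42857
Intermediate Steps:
I(f, R) = 3 + R (I(f, R) = R + 3 = 3 + R)
(((-3 + 0)*4)/(90 + (-3*2 + 0)))*I(3*0, -6) = (((-3 + 0)*4)/(90 + (-3*2 + 0)))*(3 - 6) = ((-3*4)/(90 + (-6 + 0)))*(-3) = (-12/(90 - 6))*(-3) = (-12/84)*(-3) = ((1/84)*(-12))*(-3) = -⅐*(-3) = 3/7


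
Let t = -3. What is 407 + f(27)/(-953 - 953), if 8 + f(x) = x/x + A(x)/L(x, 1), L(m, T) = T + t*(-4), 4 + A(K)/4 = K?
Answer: 10084645/24778 ≈ 407.00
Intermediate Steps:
A(K) = -16 + 4*K
L(m, T) = 12 + T (L(m, T) = T - 3*(-4) = T + 12 = 12 + T)
f(x) = -107/13 + 4*x/13 (f(x) = -8 + (x/x + (-16 + 4*x)/(12 + 1)) = -8 + (1 + (-16 + 4*x)/13) = -8 + (1 + (-16 + 4*x)*(1/13)) = -8 + (1 + (-16/13 + 4*x/13)) = -8 + (-3/13 + 4*x/13) = -107/13 + 4*x/13)
407 + f(27)/(-953 - 953) = 407 + (-107/13 + (4/13)*27)/(-953 - 953) = 407 + (-107/13 + 108/13)/(-1906) = 407 - 1/1906*1/13 = 407 - 1/24778 = 10084645/24778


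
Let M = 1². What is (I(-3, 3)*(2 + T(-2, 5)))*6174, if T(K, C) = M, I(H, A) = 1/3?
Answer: 6174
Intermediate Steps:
M = 1
I(H, A) = ⅓
T(K, C) = 1
(I(-3, 3)*(2 + T(-2, 5)))*6174 = ((2 + 1)/3)*6174 = ((⅓)*3)*6174 = 1*6174 = 6174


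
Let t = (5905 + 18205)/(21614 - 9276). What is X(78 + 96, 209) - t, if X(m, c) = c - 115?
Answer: 567831/6169 ≈ 92.046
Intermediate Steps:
X(m, c) = -115 + c
t = 12055/6169 (t = 24110/12338 = 24110*(1/12338) = 12055/6169 ≈ 1.9541)
X(78 + 96, 209) - t = (-115 + 209) - 1*12055/6169 = 94 - 12055/6169 = 567831/6169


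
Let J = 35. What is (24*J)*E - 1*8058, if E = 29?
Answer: 16302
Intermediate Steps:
(24*J)*E - 1*8058 = (24*35)*29 - 1*8058 = 840*29 - 8058 = 24360 - 8058 = 16302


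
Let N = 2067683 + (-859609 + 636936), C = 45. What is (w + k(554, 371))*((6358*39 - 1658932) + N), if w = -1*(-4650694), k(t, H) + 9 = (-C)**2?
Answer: 2019462248400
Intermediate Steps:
N = 1845010 (N = 2067683 - 222673 = 1845010)
k(t, H) = 2016 (k(t, H) = -9 + (-1*45)**2 = -9 + (-45)**2 = -9 + 2025 = 2016)
w = 4650694
(w + k(554, 371))*((6358*39 - 1658932) + N) = (4650694 + 2016)*((6358*39 - 1658932) + 1845010) = 4652710*((247962 - 1658932) + 1845010) = 4652710*(-1410970 + 1845010) = 4652710*434040 = 2019462248400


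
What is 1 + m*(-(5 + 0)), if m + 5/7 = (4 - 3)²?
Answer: -3/7 ≈ -0.42857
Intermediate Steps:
m = 2/7 (m = -5/7 + (4 - 3)² = -5/7 + 1² = -5/7 + 1 = 2/7 ≈ 0.28571)
1 + m*(-(5 + 0)) = 1 + 2*(-(5 + 0))/7 = 1 + 2*(-1*5)/7 = 1 + (2/7)*(-5) = 1 - 10/7 = -3/7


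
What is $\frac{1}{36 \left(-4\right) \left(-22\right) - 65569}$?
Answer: $- \frac{1}{62401} \approx -1.6025 \cdot 10^{-5}$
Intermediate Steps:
$\frac{1}{36 \left(-4\right) \left(-22\right) - 65569} = \frac{1}{\left(-144\right) \left(-22\right) - 65569} = \frac{1}{3168 - 65569} = \frac{1}{-62401} = - \frac{1}{62401}$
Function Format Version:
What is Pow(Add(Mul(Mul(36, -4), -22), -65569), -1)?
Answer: Rational(-1, 62401) ≈ -1.6025e-5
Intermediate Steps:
Pow(Add(Mul(Mul(36, -4), -22), -65569), -1) = Pow(Add(Mul(-144, -22), -65569), -1) = Pow(Add(3168, -65569), -1) = Pow(-62401, -1) = Rational(-1, 62401)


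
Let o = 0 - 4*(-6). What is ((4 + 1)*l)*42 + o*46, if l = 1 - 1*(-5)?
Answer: 2364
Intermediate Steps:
l = 6 (l = 1 + 5 = 6)
o = 24 (o = 0 + 24 = 24)
((4 + 1)*l)*42 + o*46 = ((4 + 1)*6)*42 + 24*46 = (5*6)*42 + 1104 = 30*42 + 1104 = 1260 + 1104 = 2364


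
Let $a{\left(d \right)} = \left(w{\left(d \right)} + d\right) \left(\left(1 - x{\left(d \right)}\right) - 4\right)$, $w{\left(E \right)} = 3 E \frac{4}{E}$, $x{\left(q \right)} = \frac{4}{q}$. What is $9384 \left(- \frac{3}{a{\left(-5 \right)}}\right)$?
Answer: $\frac{140760}{77} \approx 1828.1$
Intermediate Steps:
$w{\left(E \right)} = 12$
$a{\left(d \right)} = \left(-3 - \frac{4}{d}\right) \left(12 + d\right)$ ($a{\left(d \right)} = \left(12 + d\right) \left(\left(1 - \frac{4}{d}\right) - 4\right) = \left(12 + d\right) \left(-3 - \frac{4}{d}\right) = \left(-3 - \frac{4}{d}\right) \left(12 + d\right)$)
$9384 \left(- \frac{3}{a{\left(-5 \right)}}\right) = 9384 \left(- \frac{3}{-40 - \frac{48}{-5} - -15}\right) = 9384 \left(- \frac{3}{-40 - - \frac{48}{5} + 15}\right) = 9384 \left(- \frac{3}{-40 + \frac{48}{5} + 15}\right) = 9384 \left(- \frac{3}{- \frac{77}{5}}\right) = 9384 \left(\left(-3\right) \left(- \frac{5}{77}\right)\right) = 9384 \cdot \frac{15}{77} = \frac{140760}{77}$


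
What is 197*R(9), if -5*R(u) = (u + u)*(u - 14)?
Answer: 3546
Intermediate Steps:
R(u) = -2*u*(-14 + u)/5 (R(u) = -(u + u)*(u - 14)/5 = -2*u*(-14 + u)/5)
197*R(9) = 197*((2/5)*9*(14 - 1*9)) = 197*((2/5)*9*(14 - 9)) = 197*((2/5)*9*5) = 197*18 = 3546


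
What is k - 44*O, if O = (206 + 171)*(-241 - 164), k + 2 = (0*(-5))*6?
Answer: 6718138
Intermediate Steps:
k = -2 (k = -2 + (0*(-5))*6 = -2 + 0*6 = -2 + 0 = -2)
O = -152685 (O = 377*(-405) = -152685)
k - 44*O = -2 - 44*(-152685) = -2 + 6718140 = 6718138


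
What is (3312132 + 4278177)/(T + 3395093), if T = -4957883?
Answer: -2530103/520930 ≈ -4.8569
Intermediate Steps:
(3312132 + 4278177)/(T + 3395093) = (3312132 + 4278177)/(-4957883 + 3395093) = 7590309/(-1562790) = 7590309*(-1/1562790) = -2530103/520930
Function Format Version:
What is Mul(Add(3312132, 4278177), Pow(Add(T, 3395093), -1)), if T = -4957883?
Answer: Rational(-2530103, 520930) ≈ -4.8569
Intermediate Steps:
Mul(Add(3312132, 4278177), Pow(Add(T, 3395093), -1)) = Mul(Add(3312132, 4278177), Pow(Add(-4957883, 3395093), -1)) = Mul(7590309, Pow(-1562790, -1)) = Mul(7590309, Rational(-1, 1562790)) = Rational(-2530103, 520930)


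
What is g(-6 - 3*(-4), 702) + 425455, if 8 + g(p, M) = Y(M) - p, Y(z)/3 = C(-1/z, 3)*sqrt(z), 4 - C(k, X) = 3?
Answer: 425441 + 9*sqrt(78) ≈ 4.2552e+5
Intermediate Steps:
C(k, X) = 1 (C(k, X) = 4 - 1*3 = 4 - 3 = 1)
Y(z) = 3*sqrt(z) (Y(z) = 3*(1*sqrt(z)) = 3*sqrt(z))
g(p, M) = -8 - p + 3*sqrt(M) (g(p, M) = -8 + (3*sqrt(M) - p) = -8 + (-p + 3*sqrt(M)) = -8 - p + 3*sqrt(M))
g(-6 - 3*(-4), 702) + 425455 = (-8 - (-6 - 3*(-4)) + 3*sqrt(702)) + 425455 = (-8 - (-6 + 12) + 3*(3*sqrt(78))) + 425455 = (-8 - 1*6 + 9*sqrt(78)) + 425455 = (-8 - 6 + 9*sqrt(78)) + 425455 = (-14 + 9*sqrt(78)) + 425455 = 425441 + 9*sqrt(78)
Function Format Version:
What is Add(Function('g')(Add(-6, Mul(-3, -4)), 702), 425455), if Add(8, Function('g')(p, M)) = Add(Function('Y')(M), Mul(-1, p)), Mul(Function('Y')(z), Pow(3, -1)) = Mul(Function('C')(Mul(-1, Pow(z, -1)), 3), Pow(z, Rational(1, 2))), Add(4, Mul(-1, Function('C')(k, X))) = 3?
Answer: Add(425441, Mul(9, Pow(78, Rational(1, 2)))) ≈ 4.2552e+5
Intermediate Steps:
Function('C')(k, X) = 1 (Function('C')(k, X) = Add(4, Mul(-1, 3)) = Add(4, -3) = 1)
Function('Y')(z) = Mul(3, Pow(z, Rational(1, 2))) (Function('Y')(z) = Mul(3, Mul(1, Pow(z, Rational(1, 2)))) = Mul(3, Pow(z, Rational(1, 2))))
Function('g')(p, M) = Add(-8, Mul(-1, p), Mul(3, Pow(M, Rational(1, 2)))) (Function('g')(p, M) = Add(-8, Add(Mul(3, Pow(M, Rational(1, 2))), Mul(-1, p))) = Add(-8, Add(Mul(-1, p), Mul(3, Pow(M, Rational(1, 2))))) = Add(-8, Mul(-1, p), Mul(3, Pow(M, Rational(1, 2)))))
Add(Function('g')(Add(-6, Mul(-3, -4)), 702), 425455) = Add(Add(-8, Mul(-1, Add(-6, Mul(-3, -4))), Mul(3, Pow(702, Rational(1, 2)))), 425455) = Add(Add(-8, Mul(-1, Add(-6, 12)), Mul(3, Mul(3, Pow(78, Rational(1, 2))))), 425455) = Add(Add(-8, Mul(-1, 6), Mul(9, Pow(78, Rational(1, 2)))), 425455) = Add(Add(-8, -6, Mul(9, Pow(78, Rational(1, 2)))), 425455) = Add(Add(-14, Mul(9, Pow(78, Rational(1, 2)))), 425455) = Add(425441, Mul(9, Pow(78, Rational(1, 2))))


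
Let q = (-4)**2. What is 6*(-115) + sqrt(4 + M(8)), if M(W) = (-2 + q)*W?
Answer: -690 + 2*sqrt(29) ≈ -679.23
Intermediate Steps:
q = 16
M(W) = 14*W (M(W) = (-2 + 16)*W = 14*W)
6*(-115) + sqrt(4 + M(8)) = 6*(-115) + sqrt(4 + 14*8) = -690 + sqrt(4 + 112) = -690 + sqrt(116) = -690 + 2*sqrt(29)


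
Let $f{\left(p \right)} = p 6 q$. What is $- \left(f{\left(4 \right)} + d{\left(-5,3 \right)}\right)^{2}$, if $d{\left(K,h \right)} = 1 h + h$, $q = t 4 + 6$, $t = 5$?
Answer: $-396900$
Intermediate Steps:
$q = 26$ ($q = 5 \cdot 4 + 6 = 20 + 6 = 26$)
$d{\left(K,h \right)} = 2 h$ ($d{\left(K,h \right)} = h + h = 2 h$)
$f{\left(p \right)} = 156 p$ ($f{\left(p \right)} = p 6 \cdot 26 = 6 p 26 = 156 p$)
$- \left(f{\left(4 \right)} + d{\left(-5,3 \right)}\right)^{2} = - \left(156 \cdot 4 + 2 \cdot 3\right)^{2} = - \left(624 + 6\right)^{2} = - 630^{2} = \left(-1\right) 396900 = -396900$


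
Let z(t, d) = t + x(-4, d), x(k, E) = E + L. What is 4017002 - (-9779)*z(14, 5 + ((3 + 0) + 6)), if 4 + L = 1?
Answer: 4261477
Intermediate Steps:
L = -3 (L = -4 + 1 = -3)
x(k, E) = -3 + E (x(k, E) = E - 3 = -3 + E)
z(t, d) = -3 + d + t (z(t, d) = t + (-3 + d) = -3 + d + t)
4017002 - (-9779)*z(14, 5 + ((3 + 0) + 6)) = 4017002 - (-9779)*(-3 + (5 + ((3 + 0) + 6)) + 14) = 4017002 - (-9779)*(-3 + (5 + (3 + 6)) + 14) = 4017002 - (-9779)*(-3 + (5 + 9) + 14) = 4017002 - (-9779)*(-3 + 14 + 14) = 4017002 - (-9779)*25 = 4017002 - 1*(-244475) = 4017002 + 244475 = 4261477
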